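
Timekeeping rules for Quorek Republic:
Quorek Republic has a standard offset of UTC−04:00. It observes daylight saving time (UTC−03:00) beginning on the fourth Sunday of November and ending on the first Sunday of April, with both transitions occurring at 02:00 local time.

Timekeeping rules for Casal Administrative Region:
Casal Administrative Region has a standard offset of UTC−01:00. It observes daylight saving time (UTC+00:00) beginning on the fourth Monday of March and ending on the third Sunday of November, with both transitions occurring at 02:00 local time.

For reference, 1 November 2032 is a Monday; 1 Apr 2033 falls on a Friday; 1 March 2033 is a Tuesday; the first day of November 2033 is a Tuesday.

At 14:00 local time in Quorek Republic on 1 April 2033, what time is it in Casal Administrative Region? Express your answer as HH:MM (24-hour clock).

1 November 2032 is a Monday, so the first Sunday is November 7 and the fourth is November 28.
1 April 2033 is a Friday, so the first Sunday is April 3.
1 April 2033 falls between 28 November 2032 and 3 April 2033, so daylight saving is in effect and Quorek Republic is at UTC−03:00.
14:00 Quorek Republic + 3h = 17:00 UTC.
1 March 2033 is a Tuesday, so the first Monday is March 7 and the fourth is March 28.
1 November 2033 is a Tuesday, so the first Sunday is November 6 and the third is November 20.
At the standard offset (UTC−01:00), 17:00 UTC − 1h = 16:00 Casal Administrative Region standard time.
The standard-time date in Casal Administrative Region, 1 April 2033, falls between 28 March and 20 November, so daylight saving is in effect and Casal Administrative Region is at UTC+00:00.
17:00 UTC + 0h = 17:00 Casal Administrative Region.

17:00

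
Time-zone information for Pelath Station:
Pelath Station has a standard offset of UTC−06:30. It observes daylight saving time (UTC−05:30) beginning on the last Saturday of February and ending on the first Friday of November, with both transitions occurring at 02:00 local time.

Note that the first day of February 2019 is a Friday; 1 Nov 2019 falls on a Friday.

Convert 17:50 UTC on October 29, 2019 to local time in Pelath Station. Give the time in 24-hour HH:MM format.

1 February 2019 is a Friday, so Saturdays fall on 2, 9, 16, 23; the last is February 23.
1 November 2019 is a Friday, so the first Friday is November 1.
At the standard offset (UTC−06:30), 17:50 UTC − 6h30m = 11:20 Pelath Station standard time.
The standard-time date in Pelath Station, October 29, 2019, falls between 23 February and 1 November, so daylight saving is in effect and Pelath Station is at UTC−05:30.
17:50 UTC − 5h30m = 12:20 local.

12:20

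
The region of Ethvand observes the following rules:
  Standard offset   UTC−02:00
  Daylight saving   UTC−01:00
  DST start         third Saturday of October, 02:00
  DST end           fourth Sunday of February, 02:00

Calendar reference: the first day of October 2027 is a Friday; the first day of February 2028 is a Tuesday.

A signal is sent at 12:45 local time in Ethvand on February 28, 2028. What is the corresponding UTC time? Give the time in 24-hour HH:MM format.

14:45

1 October 2027 is a Friday, so the first Saturday is October 2 and the third is October 16.
1 February 2028 is a Tuesday, so the first Sunday is February 6 and the fourth is February 27.
February 28, 2028 is outside the daylight-saving period (16 October 2027 – 27 February 2028), so Ethvand is on standard time, UTC−02:00.
12:45 local + 2h = 14:45 UTC.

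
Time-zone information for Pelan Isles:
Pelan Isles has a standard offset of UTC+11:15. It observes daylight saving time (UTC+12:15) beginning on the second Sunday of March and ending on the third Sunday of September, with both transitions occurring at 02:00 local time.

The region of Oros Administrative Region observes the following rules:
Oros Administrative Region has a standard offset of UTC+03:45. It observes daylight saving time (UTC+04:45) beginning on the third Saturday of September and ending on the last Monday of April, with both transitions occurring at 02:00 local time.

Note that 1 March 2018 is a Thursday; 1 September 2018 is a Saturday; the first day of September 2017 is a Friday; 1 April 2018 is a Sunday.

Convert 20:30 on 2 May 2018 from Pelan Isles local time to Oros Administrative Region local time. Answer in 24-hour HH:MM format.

1 March 2018 is a Thursday, so the first Sunday is March 4 and the second is March 11.
1 September 2018 is a Saturday, so the first Sunday is September 2 and the third is September 16.
2 May 2018 falls between 11 March and 16 September, so daylight saving is in effect and Pelan Isles is at UTC+12:15.
20:30 Pelan Isles − 12h15m = 08:15 UTC.
1 September 2017 is a Friday, so the first Saturday is September 2 and the third is September 16.
1 April 2018 is a Sunday, so Mondays fall on 2, 9, 16, 23, 30; the last is April 30.
At the standard offset (UTC+03:45), 08:15 UTC + 3h45m = 12:00 Oros Administrative Region standard time.
The standard-time date in Oros Administrative Region, 2 May 2018, does not fall between 16 September 2017 and 30 April 2018, so daylight saving is not in effect and Oros Administrative Region is at UTC+03:45.
08:15 UTC + 3h45m = 12:00 Oros Administrative Region.

12:00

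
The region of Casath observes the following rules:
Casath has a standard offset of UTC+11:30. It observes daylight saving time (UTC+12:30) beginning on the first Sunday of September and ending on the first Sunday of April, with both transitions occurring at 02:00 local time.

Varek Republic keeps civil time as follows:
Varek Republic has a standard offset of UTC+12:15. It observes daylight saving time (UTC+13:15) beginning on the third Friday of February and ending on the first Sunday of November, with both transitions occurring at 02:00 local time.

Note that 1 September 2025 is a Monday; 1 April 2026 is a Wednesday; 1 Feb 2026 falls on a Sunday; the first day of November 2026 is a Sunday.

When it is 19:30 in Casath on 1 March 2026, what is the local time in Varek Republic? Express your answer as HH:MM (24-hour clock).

1 September 2025 is a Monday, so the first Sunday is September 7.
1 April 2026 is a Wednesday, so the first Sunday is April 5.
1 March 2026 falls between 7 September 2025 and 5 April 2026, so daylight saving is in effect and Casath is at UTC+12:30.
19:30 Casath − 12h30m = 07:00 UTC.
1 February 2026 is a Sunday, so the first Friday is February 6 and the third is February 20.
1 November 2026 is a Sunday, so the first Sunday is November 1.
At the standard offset (UTC+12:15), 07:00 UTC + 12h15m = 19:15 Varek Republic standard time.
The standard-time date in Varek Republic, 1 March 2026, falls between 20 February and 1 November, so daylight saving is in effect and Varek Republic is at UTC+13:15.
07:00 UTC + 13h15m = 20:15 Varek Republic.

20:15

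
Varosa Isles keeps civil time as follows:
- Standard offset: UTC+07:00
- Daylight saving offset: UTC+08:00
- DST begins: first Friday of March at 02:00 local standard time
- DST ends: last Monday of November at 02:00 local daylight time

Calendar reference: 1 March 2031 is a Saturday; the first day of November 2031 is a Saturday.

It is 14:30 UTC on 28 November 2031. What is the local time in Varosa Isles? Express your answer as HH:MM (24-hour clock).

1 March 2031 is a Saturday, so the first Friday is March 7.
1 November 2031 is a Saturday, so Mondays fall on 3, 10, 17, 24; the last is November 24.
At the standard offset (UTC+07:00), 14:30 UTC + 7h = 21:30 Varosa Isles standard time.
The standard-time date in Varosa Isles, 28 November 2031, is outside the daylight-saving period (7 March – 24 November), so Varosa Isles is on standard time, UTC+07:00.
14:30 UTC + 7h = 21:30 local.

21:30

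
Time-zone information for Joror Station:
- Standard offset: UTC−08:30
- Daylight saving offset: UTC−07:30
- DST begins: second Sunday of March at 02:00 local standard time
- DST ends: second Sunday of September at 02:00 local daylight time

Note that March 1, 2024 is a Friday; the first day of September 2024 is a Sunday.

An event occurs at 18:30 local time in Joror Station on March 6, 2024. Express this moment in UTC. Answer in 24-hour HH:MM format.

1 March 2024 is a Friday, so the first Sunday is March 3 and the second is March 10.
1 September 2024 is a Sunday, so the first Sunday is September 1 and the second is September 8.
Daylight saving runs 10 March – 8 September; March 6, 2024 is outside that window, so Joror Station is on standard time at UTC−08:30.
18:30 local + 8h30m = 03:00 UTC (rolling into the next day, 7 March 2024).

03:00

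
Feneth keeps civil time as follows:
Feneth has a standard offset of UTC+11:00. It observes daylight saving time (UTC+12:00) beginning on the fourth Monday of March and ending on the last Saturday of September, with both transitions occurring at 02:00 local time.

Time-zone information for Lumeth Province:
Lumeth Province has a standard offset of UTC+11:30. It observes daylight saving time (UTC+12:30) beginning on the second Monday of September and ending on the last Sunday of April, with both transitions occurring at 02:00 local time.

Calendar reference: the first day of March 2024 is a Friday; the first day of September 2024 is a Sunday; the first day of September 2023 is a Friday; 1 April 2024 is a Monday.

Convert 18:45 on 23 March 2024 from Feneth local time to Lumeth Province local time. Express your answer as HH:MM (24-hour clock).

1 March 2024 is a Friday, so the first Monday is March 4 and the fourth is March 25.
1 September 2024 is a Sunday, so Saturdays fall on 7, 14, 21, 28; the last is September 28.
23 March 2024 is outside the daylight-saving period (25 March – 28 September), so Feneth is on standard time, UTC+11:00.
18:45 Feneth − 11h = 07:45 UTC.
1 September 2023 is a Friday, so the first Monday is September 4 and the second is September 11.
1 April 2024 is a Monday, so Sundays fall on 7, 14, 21, 28; the last is April 28.
At the standard offset (UTC+11:30), 07:45 UTC + 11h30m = 19:15 Lumeth Province standard time.
The standard-time date in Lumeth Province, 23 March 2024, lies within the daylight-saving period (11 September 2023 – 28 April 2024), so Lumeth Province is on daylight time, UTC+12:30.
07:45 UTC + 12h30m = 20:15 Lumeth Province.

20:15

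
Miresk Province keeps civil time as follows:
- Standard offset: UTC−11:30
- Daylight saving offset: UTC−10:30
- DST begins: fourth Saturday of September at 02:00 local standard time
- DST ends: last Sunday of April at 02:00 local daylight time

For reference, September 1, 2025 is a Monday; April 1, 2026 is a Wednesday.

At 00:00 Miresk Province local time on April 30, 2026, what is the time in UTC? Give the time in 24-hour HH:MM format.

1 September 2025 is a Monday, so the first Saturday is September 6 and the fourth is September 27.
1 April 2026 is a Wednesday, so Sundays fall on 5, 12, 19, 26; the last is April 26.
Daylight saving runs 27 September 2025 – 26 April 2026; April 30, 2026 is outside that window, so Miresk Province is on standard time at UTC−11:30.
00:00 local + 11h30m = 11:30 UTC.

11:30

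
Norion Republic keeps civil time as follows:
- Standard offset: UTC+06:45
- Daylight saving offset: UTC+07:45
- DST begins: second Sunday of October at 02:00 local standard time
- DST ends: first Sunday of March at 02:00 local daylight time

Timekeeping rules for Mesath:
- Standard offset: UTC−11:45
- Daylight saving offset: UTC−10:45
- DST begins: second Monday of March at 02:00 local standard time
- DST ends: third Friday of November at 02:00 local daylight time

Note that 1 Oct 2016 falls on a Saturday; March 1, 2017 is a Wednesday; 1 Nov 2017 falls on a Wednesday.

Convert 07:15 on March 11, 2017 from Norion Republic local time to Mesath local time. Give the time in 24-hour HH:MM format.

12:45

1 October 2016 is a Saturday, so the first Sunday is October 2 and the second is October 9.
1 March 2017 is a Wednesday, so the first Sunday is March 5.
March 11, 2017 is outside the daylight-saving period (9 October 2016 – 5 March 2017), so Norion Republic is on standard time, UTC+06:45.
07:15 Norion Republic − 6h45m = 00:30 UTC.
1 March 2017 is a Wednesday, so the first Monday is March 6 and the second is March 13.
1 November 2017 is a Wednesday, so the first Friday is November 3 and the third is November 17.
At the standard offset (UTC−11:45), 00:30 UTC − 11h45m = 12:45 Mesath standard time (rolling into the previous day, 10 March 2017).
Daylight saving runs 13 March – 17 November; the standard-time date in Mesath, March 10, 2017, is outside that window, so Mesath is on standard time at UTC−11:45.
00:30 UTC − 11h45m = 12:45 Mesath (rolling into the previous day, 10 March 2017).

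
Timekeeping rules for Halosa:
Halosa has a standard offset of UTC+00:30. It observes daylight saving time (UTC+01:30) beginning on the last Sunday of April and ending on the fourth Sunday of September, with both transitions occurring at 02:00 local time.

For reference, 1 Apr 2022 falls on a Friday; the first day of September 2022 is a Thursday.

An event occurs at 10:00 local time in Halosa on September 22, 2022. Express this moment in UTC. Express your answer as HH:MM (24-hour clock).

1 April 2022 is a Friday, so Sundays fall on 3, 10, 17, 24; the last is April 24.
1 September 2022 is a Thursday, so the first Sunday is September 4 and the fourth is September 25.
September 22, 2022 falls between 24 April and 25 September, so daylight saving is in effect and Halosa is at UTC+01:30.
10:00 local − 1h30m = 08:30 UTC.

08:30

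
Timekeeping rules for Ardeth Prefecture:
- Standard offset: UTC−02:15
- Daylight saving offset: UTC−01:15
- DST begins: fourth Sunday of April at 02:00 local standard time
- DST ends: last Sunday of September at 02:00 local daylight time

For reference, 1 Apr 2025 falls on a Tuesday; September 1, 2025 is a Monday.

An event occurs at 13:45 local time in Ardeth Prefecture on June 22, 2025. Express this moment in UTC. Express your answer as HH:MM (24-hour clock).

15:00

1 April 2025 is a Tuesday, so the first Sunday is April 6 and the fourth is April 27.
1 September 2025 is a Monday, so Sundays fall on 7, 14, 21, 28; the last is September 28.
June 22, 2025 falls between 27 April and 28 September, so daylight saving is in effect and Ardeth Prefecture is at UTC−01:15.
13:45 local + 1h15m = 15:00 UTC.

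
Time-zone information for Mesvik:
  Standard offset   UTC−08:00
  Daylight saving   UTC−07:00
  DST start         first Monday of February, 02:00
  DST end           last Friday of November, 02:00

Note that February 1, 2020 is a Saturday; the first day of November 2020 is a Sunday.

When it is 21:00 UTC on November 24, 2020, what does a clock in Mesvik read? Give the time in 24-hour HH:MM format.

14:00

1 February 2020 is a Saturday, so the first Monday is February 3.
1 November 2020 is a Sunday, so Fridays fall on 6, 13, 20, 27; the last is November 27.
At the standard offset (UTC−08:00), 21:00 UTC − 8h = 13:00 Mesvik standard time.
The standard-time date in Mesvik, November 24, 2020, falls between 3 February and 27 November, so daylight saving is in effect and Mesvik is at UTC−07:00.
21:00 UTC − 7h = 14:00 local.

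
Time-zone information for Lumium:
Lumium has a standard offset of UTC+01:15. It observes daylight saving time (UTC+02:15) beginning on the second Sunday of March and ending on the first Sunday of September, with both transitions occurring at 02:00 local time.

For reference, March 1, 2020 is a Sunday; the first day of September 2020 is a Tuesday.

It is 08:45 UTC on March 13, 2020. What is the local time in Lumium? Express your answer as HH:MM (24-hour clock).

11:00

1 March 2020 is a Sunday, so the first Sunday is March 1 and the second is March 8.
1 September 2020 is a Tuesday, so the first Sunday is September 6.
At the standard offset (UTC+01:15), 08:45 UTC + 1h15m = 10:00 Lumium standard time.
The standard-time date in Lumium, March 13, 2020, falls between 8 March and 6 September, so daylight saving is in effect and Lumium is at UTC+02:15.
08:45 UTC + 2h15m = 11:00 local.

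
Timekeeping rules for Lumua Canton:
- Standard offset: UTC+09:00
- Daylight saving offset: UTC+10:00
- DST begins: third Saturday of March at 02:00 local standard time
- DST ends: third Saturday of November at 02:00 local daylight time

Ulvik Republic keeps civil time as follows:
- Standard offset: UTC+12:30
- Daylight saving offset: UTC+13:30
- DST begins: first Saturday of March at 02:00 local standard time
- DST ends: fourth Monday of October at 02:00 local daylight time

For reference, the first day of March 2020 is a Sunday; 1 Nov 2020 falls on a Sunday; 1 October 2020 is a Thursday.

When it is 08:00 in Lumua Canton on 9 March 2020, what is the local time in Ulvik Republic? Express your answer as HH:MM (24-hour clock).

12:30

1 March 2020 is a Sunday, so the first Saturday is March 7 and the third is March 21.
1 November 2020 is a Sunday, so the first Saturday is November 7 and the third is November 21.
9 March 2020 is outside the daylight-saving period (21 March – 21 November), so Lumua Canton is on standard time, UTC+09:00.
08:00 Lumua Canton − 9h = 23:00 UTC (rolling into the previous day, 8 March 2020).
1 March 2020 is a Sunday, so the first Saturday is March 7.
1 October 2020 is a Thursday, so the first Monday is October 5 and the fourth is October 26.
At the standard offset (UTC+12:30), 23:00 UTC + 12h30m = 11:30 Ulvik Republic standard time (rolling into the next day, 9 March 2020).
Daylight saving runs 7 March – 26 October; the standard-time date in Ulvik Republic, 9 March 2020, is inside that window, so Ulvik Republic is at UTC+13:30.
23:00 UTC + 13h30m = 12:30 Ulvik Republic (rolling into the next day, 9 March 2020).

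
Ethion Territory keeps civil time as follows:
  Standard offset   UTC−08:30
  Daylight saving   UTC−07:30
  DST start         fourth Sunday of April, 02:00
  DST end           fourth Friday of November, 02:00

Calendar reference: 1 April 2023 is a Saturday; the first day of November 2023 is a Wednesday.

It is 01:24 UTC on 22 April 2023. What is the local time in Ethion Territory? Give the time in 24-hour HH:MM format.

16:54

1 April 2023 is a Saturday, so the first Sunday is April 2 and the fourth is April 23.
1 November 2023 is a Wednesday, so the first Friday is November 3 and the fourth is November 24.
At the standard offset (UTC−08:30), 01:24 UTC − 8h30m = 16:54 Ethion Territory standard time (rolling into the previous day, 21 April 2023).
The standard-time date in Ethion Territory, 21 April 2023, is outside the daylight-saving period (23 April – 24 November), so Ethion Territory is on standard time, UTC−08:30.
01:24 UTC − 8h30m = 16:54 local (rolling into the previous day, 21 April 2023).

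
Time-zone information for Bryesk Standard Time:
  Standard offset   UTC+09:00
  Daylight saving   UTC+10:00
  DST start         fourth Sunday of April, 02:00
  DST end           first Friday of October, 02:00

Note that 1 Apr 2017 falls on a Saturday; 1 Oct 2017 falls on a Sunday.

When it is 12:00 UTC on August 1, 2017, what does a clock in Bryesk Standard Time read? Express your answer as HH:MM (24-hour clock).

1 April 2017 is a Saturday, so the first Sunday is April 2 and the fourth is April 23.
1 October 2017 is a Sunday, so the first Friday is October 6.
At the standard offset (UTC+09:00), 12:00 UTC + 9h = 21:00 Bryesk Standard Time standard time.
The standard-time date in Bryesk Standard Time, August 1, 2017, falls between 23 April and 6 October, so daylight saving is in effect and Bryesk Standard Time is at UTC+10:00.
12:00 UTC + 10h = 22:00 local.

22:00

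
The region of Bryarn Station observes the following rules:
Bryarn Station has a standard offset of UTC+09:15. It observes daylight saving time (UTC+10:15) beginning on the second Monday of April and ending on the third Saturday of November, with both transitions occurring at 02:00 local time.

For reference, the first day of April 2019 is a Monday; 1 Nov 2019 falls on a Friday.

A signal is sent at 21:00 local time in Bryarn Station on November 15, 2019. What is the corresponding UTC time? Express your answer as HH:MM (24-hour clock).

1 April 2019 is a Monday, so the first Monday is April 1 and the second is April 8.
1 November 2019 is a Friday, so the first Saturday is November 2 and the third is November 16.
November 15, 2019 falls between 8 April and 16 November, so daylight saving is in effect and Bryarn Station is at UTC+10:15.
21:00 local − 10h15m = 10:45 UTC.

10:45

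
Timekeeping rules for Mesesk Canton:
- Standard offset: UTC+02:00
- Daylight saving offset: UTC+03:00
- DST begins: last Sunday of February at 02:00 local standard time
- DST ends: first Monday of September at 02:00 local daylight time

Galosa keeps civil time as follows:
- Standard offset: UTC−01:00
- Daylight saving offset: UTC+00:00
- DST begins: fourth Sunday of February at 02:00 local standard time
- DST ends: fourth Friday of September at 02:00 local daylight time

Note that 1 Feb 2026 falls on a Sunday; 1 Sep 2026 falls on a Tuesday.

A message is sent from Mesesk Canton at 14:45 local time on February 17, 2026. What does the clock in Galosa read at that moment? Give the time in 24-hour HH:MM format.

1 February 2026 is a Sunday, so Sundays fall on 1, 8, 15, 22; the last is February 22.
1 September 2026 is a Tuesday, so the first Monday is September 7.
February 17, 2026 does not fall between 22 February and 7 September, so daylight saving is not in effect and Mesesk Canton is at UTC+02:00.
14:45 Mesesk Canton − 2h = 12:45 UTC.
1 February 2026 is a Sunday, so the first Sunday is February 1 and the fourth is February 22.
1 September 2026 is a Tuesday, so the first Friday is September 4 and the fourth is September 25.
At the standard offset (UTC−01:00), 12:45 UTC − 1h = 11:45 Galosa standard time.
The standard-time date in Galosa, February 17, 2026, is outside the daylight-saving period (22 February – 25 September), so Galosa is on standard time, UTC−01:00.
12:45 UTC − 1h = 11:45 Galosa.

11:45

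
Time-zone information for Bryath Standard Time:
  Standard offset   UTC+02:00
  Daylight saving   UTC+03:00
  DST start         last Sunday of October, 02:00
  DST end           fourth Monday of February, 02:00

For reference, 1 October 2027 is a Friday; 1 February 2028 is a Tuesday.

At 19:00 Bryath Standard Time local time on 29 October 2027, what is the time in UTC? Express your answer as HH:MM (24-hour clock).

1 October 2027 is a Friday, so Sundays fall on 3, 10, 17, 24, 31; the last is October 31.
1 February 2028 is a Tuesday, so the first Monday is February 7 and the fourth is February 28.
29 October 2027 does not fall between 31 October 2027 and 28 February 2028, so daylight saving is not in effect and Bryath Standard Time is at UTC+02:00.
19:00 local − 2h = 17:00 UTC.

17:00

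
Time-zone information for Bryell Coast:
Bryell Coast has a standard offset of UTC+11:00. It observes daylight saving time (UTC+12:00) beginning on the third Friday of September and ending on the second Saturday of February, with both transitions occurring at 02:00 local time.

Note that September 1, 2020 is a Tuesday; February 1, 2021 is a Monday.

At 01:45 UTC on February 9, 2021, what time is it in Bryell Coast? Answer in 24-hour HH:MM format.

13:45

1 September 2020 is a Tuesday, so the first Friday is September 4 and the third is September 18.
1 February 2021 is a Monday, so the first Saturday is February 6 and the second is February 13.
At the standard offset (UTC+11:00), 01:45 UTC + 11h = 12:45 Bryell Coast standard time.
The standard-time date in Bryell Coast, February 9, 2021, lies within the daylight-saving period (18 September 2020 – 13 February 2021), so Bryell Coast is on daylight time, UTC+12:00.
01:45 UTC + 12h = 13:45 local.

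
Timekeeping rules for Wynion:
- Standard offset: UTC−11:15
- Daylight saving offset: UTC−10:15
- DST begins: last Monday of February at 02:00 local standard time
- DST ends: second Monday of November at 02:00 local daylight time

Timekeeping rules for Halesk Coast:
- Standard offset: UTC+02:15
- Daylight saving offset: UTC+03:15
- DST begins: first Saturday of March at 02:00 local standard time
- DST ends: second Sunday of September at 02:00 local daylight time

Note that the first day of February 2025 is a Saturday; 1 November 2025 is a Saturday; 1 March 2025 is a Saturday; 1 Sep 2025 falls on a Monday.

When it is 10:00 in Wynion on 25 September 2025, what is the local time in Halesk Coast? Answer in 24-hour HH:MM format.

22:30

1 February 2025 is a Saturday, so Mondays fall on 3, 10, 17, 24; the last is February 24.
1 November 2025 is a Saturday, so the first Monday is November 3 and the second is November 10.
25 September 2025 lies within the daylight-saving period (24 February – 10 November), so Wynion is on daylight time, UTC−10:15.
10:00 Wynion + 10h15m = 20:15 UTC.
1 March 2025 is a Saturday, so the first Saturday is March 1.
1 September 2025 is a Monday, so the first Sunday is September 7 and the second is September 14.
At the standard offset (UTC+02:15), 20:15 UTC + 2h15m = 22:30 Halesk Coast standard time.
The standard-time date in Halesk Coast, 25 September 2025, does not fall between 1 March and 14 September, so daylight saving is not in effect and Halesk Coast is at UTC+02:15.
20:15 UTC + 2h15m = 22:30 Halesk Coast.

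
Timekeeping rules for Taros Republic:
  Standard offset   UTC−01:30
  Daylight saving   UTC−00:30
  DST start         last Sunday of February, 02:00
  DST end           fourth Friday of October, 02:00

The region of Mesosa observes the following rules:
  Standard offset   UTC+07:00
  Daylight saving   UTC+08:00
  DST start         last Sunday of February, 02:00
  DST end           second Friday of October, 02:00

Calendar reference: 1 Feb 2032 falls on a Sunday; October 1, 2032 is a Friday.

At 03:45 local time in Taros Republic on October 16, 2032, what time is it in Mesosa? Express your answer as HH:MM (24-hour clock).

1 February 2032 is a Sunday, so Sundays fall on 1, 8, 15, 22, 29; the last is February 29.
1 October 2032 is a Friday, so the first Friday is October 1 and the fourth is October 22.
October 16, 2032 lies within the daylight-saving period (29 February – 22 October), so Taros Republic is on daylight time, UTC−00:30.
03:45 Taros Republic + 0h30m = 04:15 UTC.
1 February 2032 is a Sunday, so Sundays fall on 1, 8, 15, 22, 29; the last is February 29.
1 October 2032 is a Friday, so the first Friday is October 1 and the second is October 8.
At the standard offset (UTC+07:00), 04:15 UTC + 7h = 11:15 Mesosa standard time.
The standard-time date in Mesosa, October 16, 2032, is outside the daylight-saving period (29 February – 8 October), so Mesosa is on standard time, UTC+07:00.
04:15 UTC + 7h = 11:15 Mesosa.

11:15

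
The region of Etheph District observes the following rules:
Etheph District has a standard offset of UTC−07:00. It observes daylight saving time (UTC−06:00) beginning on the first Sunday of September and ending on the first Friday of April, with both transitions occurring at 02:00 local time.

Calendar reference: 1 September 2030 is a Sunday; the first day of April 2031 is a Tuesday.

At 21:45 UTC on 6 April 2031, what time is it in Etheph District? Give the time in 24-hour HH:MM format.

1 September 2030 is a Sunday, so the first Sunday is September 1.
1 April 2031 is a Tuesday, so the first Friday is April 4.
At the standard offset (UTC−07:00), 21:45 UTC − 7h = 14:45 Etheph District standard time.
The standard-time date in Etheph District, 6 April 2031, does not fall between 1 September 2030 and 4 April 2031, so daylight saving is not in effect and Etheph District is at UTC−07:00.
21:45 UTC − 7h = 14:45 local.

14:45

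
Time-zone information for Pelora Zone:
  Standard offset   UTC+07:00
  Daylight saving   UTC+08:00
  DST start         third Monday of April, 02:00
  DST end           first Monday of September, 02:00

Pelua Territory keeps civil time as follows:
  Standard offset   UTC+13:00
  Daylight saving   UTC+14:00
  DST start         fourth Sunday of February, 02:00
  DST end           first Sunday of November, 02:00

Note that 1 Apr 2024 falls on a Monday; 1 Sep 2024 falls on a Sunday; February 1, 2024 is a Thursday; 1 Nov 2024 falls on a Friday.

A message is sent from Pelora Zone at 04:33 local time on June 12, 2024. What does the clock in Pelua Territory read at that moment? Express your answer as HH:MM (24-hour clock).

1 April 2024 is a Monday, so the first Monday is April 1 and the third is April 15.
1 September 2024 is a Sunday, so the first Monday is September 2.
Daylight saving runs 15 April – 2 September; June 12, 2024 is inside that window, so Pelora Zone is at UTC+08:00.
04:33 Pelora Zone − 8h = 20:33 UTC (rolling into the previous day, 11 June 2024).
1 February 2024 is a Thursday, so the first Sunday is February 4 and the fourth is February 25.
1 November 2024 is a Friday, so the first Sunday is November 3.
At the standard offset (UTC+13:00), 20:33 UTC + 13h = 09:33 Pelua Territory standard time (rolling into the next day, 12 June 2024).
Daylight saving runs 25 February – 3 November; the standard-time date in Pelua Territory, June 12, 2024, is inside that window, so Pelua Territory is at UTC+14:00.
20:33 UTC + 14h = 10:33 Pelua Territory (rolling into the next day, 12 June 2024).

10:33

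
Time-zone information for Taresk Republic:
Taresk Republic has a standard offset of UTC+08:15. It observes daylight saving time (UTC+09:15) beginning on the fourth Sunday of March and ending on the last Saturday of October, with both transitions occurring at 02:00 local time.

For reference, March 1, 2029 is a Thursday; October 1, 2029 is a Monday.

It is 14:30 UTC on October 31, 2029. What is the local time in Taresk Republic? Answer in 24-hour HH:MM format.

1 March 2029 is a Thursday, so the first Sunday is March 4 and the fourth is March 25.
1 October 2029 is a Monday, so Saturdays fall on 6, 13, 20, 27; the last is October 27.
At the standard offset (UTC+08:15), 14:30 UTC + 8h15m = 22:45 Taresk Republic standard time.
The standard-time date in Taresk Republic, October 31, 2029, is outside the daylight-saving period (25 March – 27 October), so Taresk Republic is on standard time, UTC+08:15.
14:30 UTC + 8h15m = 22:45 local.

22:45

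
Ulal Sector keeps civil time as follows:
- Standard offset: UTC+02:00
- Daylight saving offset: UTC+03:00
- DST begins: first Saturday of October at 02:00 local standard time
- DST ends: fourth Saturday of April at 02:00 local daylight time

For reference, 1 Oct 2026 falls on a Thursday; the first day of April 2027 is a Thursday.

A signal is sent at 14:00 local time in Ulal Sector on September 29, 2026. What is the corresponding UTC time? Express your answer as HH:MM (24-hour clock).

1 October 2026 is a Thursday, so the first Saturday is October 3.
1 April 2027 is a Thursday, so the first Saturday is April 3 and the fourth is April 24.
Daylight saving runs 3 October 2026 – 24 April 2027; September 29, 2026 is outside that window, so Ulal Sector is on standard time at UTC+02:00.
14:00 local − 2h = 12:00 UTC.

12:00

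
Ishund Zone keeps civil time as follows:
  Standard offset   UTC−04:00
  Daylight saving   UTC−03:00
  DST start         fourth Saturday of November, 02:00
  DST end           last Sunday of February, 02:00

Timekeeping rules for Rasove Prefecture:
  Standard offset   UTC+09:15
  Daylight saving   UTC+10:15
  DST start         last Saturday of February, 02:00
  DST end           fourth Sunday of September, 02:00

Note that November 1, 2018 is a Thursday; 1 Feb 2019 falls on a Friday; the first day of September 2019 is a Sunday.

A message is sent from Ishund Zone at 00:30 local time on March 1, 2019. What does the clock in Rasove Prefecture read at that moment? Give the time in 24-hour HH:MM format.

1 November 2018 is a Thursday, so the first Saturday is November 3 and the fourth is November 24.
1 February 2019 is a Friday, so Sundays fall on 3, 10, 17, 24; the last is February 24.
March 1, 2019 does not fall between 24 November 2018 and 24 February 2019, so daylight saving is not in effect and Ishund Zone is at UTC−04:00.
00:30 Ishund Zone + 4h = 04:30 UTC.
1 February 2019 is a Friday, so Saturdays fall on 2, 9, 16, 23; the last is February 23.
1 September 2019 is a Sunday, so the first Sunday is September 1 and the fourth is September 22.
At the standard offset (UTC+09:15), 04:30 UTC + 9h15m = 13:45 Rasove Prefecture standard time.
Daylight saving runs 23 February – 22 September; the standard-time date in Rasove Prefecture, March 1, 2019, is inside that window, so Rasove Prefecture is at UTC+10:15.
04:30 UTC + 10h15m = 14:45 Rasove Prefecture.

14:45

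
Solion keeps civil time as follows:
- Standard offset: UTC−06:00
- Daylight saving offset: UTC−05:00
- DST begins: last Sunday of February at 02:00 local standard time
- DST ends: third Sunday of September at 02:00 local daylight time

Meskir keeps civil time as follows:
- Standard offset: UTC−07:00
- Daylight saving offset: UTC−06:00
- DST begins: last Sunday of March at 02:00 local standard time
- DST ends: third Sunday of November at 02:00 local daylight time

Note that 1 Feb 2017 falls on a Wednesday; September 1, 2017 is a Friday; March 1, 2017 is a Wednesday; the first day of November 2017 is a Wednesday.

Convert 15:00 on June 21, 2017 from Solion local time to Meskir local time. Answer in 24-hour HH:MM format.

14:00

1 February 2017 is a Wednesday, so Sundays fall on 5, 12, 19, 26; the last is February 26.
1 September 2017 is a Friday, so the first Sunday is September 3 and the third is September 17.
Daylight saving runs 26 February – 17 September; June 21, 2017 is inside that window, so Solion is at UTC−05:00.
15:00 Solion + 5h = 20:00 UTC.
1 March 2017 is a Wednesday, so Sundays fall on 5, 12, 19, 26; the last is March 26.
1 November 2017 is a Wednesday, so the first Sunday is November 5 and the third is November 19.
At the standard offset (UTC−07:00), 20:00 UTC − 7h = 13:00 Meskir standard time.
The standard-time date in Meskir, June 21, 2017, falls between 26 March and 19 November, so daylight saving is in effect and Meskir is at UTC−06:00.
20:00 UTC − 6h = 14:00 Meskir.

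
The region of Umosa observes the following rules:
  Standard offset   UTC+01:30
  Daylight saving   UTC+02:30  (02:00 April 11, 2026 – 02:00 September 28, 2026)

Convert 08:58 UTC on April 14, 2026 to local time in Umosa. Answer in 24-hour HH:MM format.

11:28

At the standard offset (UTC+01:30), 08:58 UTC + 1h30m = 10:28 Umosa standard time.
The standard-time date in Umosa, April 14, 2026, falls between 11 April and 28 September, so daylight saving is in effect and Umosa is at UTC+02:30.
08:58 UTC + 2h30m = 11:28 local.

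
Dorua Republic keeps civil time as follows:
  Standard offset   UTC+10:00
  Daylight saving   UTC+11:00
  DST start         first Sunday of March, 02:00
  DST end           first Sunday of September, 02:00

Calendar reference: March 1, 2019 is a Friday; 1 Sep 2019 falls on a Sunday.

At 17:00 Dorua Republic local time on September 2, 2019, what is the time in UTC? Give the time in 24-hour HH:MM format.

1 March 2019 is a Friday, so the first Sunday is March 3.
1 September 2019 is a Sunday, so the first Sunday is September 1.
September 2, 2019 is outside the daylight-saving period (3 March – 1 September), so Dorua Republic is on standard time, UTC+10:00.
17:00 local − 10h = 07:00 UTC.

07:00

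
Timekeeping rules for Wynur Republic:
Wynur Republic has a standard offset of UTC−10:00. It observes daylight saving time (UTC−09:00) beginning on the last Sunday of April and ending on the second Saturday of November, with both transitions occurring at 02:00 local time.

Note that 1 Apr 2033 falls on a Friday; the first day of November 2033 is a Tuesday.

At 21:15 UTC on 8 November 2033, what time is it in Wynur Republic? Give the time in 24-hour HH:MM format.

12:15

1 April 2033 is a Friday, so Sundays fall on 3, 10, 17, 24; the last is April 24.
1 November 2033 is a Tuesday, so the first Saturday is November 5 and the second is November 12.
At the standard offset (UTC−10:00), 21:15 UTC − 10h = 11:15 Wynur Republic standard time.
Daylight saving runs 24 April – 12 November; the standard-time date in Wynur Republic, 8 November 2033, is inside that window, so Wynur Republic is at UTC−09:00.
21:15 UTC − 9h = 12:15 local.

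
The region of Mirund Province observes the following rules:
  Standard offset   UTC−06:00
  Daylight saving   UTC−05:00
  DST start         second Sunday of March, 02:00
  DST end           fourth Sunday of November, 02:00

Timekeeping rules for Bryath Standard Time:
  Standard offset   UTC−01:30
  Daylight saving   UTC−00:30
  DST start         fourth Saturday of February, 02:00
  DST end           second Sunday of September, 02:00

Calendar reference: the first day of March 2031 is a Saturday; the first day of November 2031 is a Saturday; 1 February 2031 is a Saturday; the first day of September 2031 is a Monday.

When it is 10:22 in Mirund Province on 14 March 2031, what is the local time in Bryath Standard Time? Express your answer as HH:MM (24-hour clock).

1 March 2031 is a Saturday, so the first Sunday is March 2 and the second is March 9.
1 November 2031 is a Saturday, so the first Sunday is November 2 and the fourth is November 23.
Daylight saving runs 9 March – 23 November; 14 March 2031 is inside that window, so Mirund Province is at UTC−05:00.
10:22 Mirund Province + 5h = 15:22 UTC.
1 February 2031 is a Saturday, so the first Saturday is February 1 and the fourth is February 22.
1 September 2031 is a Monday, so the first Sunday is September 7 and the second is September 14.
At the standard offset (UTC−01:30), 15:22 UTC − 1h30m = 13:52 Bryath Standard Time standard time.
Daylight saving runs 22 February – 14 September; the standard-time date in Bryath Standard Time, 14 March 2031, is inside that window, so Bryath Standard Time is at UTC−00:30.
15:22 UTC − 0h30m = 14:52 Bryath Standard Time.

14:52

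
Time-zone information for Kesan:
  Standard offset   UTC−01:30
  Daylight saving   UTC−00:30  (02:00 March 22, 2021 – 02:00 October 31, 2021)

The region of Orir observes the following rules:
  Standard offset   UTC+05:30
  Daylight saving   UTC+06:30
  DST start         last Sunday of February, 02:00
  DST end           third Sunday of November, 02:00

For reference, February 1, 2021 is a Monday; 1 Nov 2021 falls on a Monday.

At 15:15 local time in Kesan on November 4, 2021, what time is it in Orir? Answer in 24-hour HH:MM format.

23:15

November 4, 2021 does not fall between 22 March and 31 October, so daylight saving is not in effect and Kesan is at UTC−01:30.
15:15 Kesan + 1h30m = 16:45 UTC.
1 February 2021 is a Monday, so Sundays fall on 7, 14, 21, 28; the last is February 28.
1 November 2021 is a Monday, so the first Sunday is November 7 and the third is November 21.
At the standard offset (UTC+05:30), 16:45 UTC + 5h30m = 22:15 Orir standard time.
The standard-time date in Orir, November 4, 2021, falls between 28 February and 21 November, so daylight saving is in effect and Orir is at UTC+06:30.
16:45 UTC + 6h30m = 23:15 Orir.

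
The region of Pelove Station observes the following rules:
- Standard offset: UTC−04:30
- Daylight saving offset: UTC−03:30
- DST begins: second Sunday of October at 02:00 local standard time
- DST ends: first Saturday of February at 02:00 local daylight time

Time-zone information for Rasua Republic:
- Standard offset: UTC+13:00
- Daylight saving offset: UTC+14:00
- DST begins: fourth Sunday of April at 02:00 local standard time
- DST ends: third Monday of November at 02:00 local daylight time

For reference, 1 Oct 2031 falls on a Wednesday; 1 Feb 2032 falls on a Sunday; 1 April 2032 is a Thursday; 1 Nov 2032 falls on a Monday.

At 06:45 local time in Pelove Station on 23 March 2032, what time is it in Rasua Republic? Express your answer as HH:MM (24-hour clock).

1 October 2031 is a Wednesday, so the first Sunday is October 5 and the second is October 12.
1 February 2032 is a Sunday, so the first Saturday is February 7.
23 March 2032 is outside the daylight-saving period (12 October 2031 – 7 February 2032), so Pelove Station is on standard time, UTC−04:30.
06:45 Pelove Station + 4h30m = 11:15 UTC.
1 April 2032 is a Thursday, so the first Sunday is April 4 and the fourth is April 25.
1 November 2032 is a Monday, so the first Monday is November 1 and the third is November 15.
At the standard offset (UTC+13:00), 11:15 UTC + 13h = 00:15 Rasua Republic standard time (rolling into the next day, 24 March 2032).
Daylight saving runs 25 April – 15 November; the standard-time date in Rasua Republic, 24 March 2032, is outside that window, so Rasua Republic is on standard time at UTC+13:00.
11:15 UTC + 13h = 00:15 Rasua Republic (rolling into the next day, 24 March 2032).

00:15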